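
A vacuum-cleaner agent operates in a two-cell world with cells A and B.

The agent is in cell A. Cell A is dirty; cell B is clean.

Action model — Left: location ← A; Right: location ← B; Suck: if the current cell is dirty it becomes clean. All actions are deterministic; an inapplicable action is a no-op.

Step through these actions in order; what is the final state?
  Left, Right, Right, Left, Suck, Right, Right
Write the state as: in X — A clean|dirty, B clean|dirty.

1) do Left; now in A — A dirty, B clean
2) do Right; now in B — A dirty, B clean
3) do Right; now in B — A dirty, B clean
4) do Left; now in A — A dirty, B clean
5) do Suck; now in A — A clean, B clean
6) do Right; now in B — A clean, B clean
7) do Right; now in B — A clean, B clean

in B — A clean, B clean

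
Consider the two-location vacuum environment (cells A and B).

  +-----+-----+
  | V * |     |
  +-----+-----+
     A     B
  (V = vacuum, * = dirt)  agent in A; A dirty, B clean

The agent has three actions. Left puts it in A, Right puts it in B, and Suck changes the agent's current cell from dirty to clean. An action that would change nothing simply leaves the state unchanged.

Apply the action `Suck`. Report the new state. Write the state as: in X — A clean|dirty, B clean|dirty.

in A — A clean, B clean

start: in A — A dirty, B clean
[1] after Suck: in A — A clean, B clean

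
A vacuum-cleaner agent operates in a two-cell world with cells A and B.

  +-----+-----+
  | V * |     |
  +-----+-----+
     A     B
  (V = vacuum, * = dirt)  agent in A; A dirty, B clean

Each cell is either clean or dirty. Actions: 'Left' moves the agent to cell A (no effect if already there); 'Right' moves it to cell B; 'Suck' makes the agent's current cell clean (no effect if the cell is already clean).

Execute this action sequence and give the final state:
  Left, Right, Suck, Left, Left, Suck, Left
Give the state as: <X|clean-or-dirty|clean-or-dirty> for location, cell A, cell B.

<A|clean|clean>

1) do Left; now <A|dirty|clean>
2) do Right; now <B|dirty|clean>
3) do Suck; now <B|dirty|clean>
4) do Left; now <A|dirty|clean>
5) do Left; now <A|dirty|clean>
6) do Suck; now <A|clean|clean>
7) do Left; now <A|clean|clean>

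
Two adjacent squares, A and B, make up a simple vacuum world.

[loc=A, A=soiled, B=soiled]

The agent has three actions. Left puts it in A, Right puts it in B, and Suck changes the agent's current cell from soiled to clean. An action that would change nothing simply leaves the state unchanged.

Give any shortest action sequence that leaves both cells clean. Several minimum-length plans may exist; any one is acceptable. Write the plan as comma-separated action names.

step 1/3 (Suck): loc=A A=clean B=soiled
step 2/3 (Right): loc=B A=clean B=soiled
step 3/3 (Suck): loc=B A=clean B=clean
min 3: Suck A + move + Suck B

Suck, Right, Suck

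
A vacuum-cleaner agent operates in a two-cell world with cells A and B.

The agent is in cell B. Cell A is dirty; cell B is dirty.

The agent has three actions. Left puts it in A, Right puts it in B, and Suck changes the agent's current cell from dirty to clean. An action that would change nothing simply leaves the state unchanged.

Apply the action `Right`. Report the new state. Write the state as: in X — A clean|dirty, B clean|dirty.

in B — A dirty, B dirty

start: in B — A dirty, B dirty
Right (#1): in B — A dirty, B dirty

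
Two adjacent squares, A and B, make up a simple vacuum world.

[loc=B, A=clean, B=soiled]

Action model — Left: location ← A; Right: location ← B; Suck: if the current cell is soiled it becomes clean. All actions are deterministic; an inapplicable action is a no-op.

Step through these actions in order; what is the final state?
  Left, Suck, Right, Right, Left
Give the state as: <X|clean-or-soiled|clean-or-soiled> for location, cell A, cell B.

Left (#1): <A|clean|soiled>
Suck (#2): <A|clean|soiled>
Right (#3): <B|clean|soiled>
Right (#4): <B|clean|soiled>
Left (#5): <A|clean|soiled>

<A|clean|soiled>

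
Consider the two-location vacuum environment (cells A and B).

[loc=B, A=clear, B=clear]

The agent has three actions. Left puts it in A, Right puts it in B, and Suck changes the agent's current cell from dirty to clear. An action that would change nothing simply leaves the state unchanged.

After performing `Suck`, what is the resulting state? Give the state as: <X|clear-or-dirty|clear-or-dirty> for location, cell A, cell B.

start: <B|clear|clear>
step 1/1 (Suck): <B|clear|clear>

<B|clear|clear>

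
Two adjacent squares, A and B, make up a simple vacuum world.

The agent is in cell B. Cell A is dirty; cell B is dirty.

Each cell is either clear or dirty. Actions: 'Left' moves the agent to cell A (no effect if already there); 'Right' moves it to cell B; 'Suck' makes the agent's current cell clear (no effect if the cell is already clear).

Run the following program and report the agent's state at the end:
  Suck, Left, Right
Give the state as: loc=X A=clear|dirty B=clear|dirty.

loc=B A=dirty B=clear

[1] after Suck: loc=B A=dirty B=clear
[2] after Left: loc=A A=dirty B=clear
[3] after Right: loc=B A=dirty B=clear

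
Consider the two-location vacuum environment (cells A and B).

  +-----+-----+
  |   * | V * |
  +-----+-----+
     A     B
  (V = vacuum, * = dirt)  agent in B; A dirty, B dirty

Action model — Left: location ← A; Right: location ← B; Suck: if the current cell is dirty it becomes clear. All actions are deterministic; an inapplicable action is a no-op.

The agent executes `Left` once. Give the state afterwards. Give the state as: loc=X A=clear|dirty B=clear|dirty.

start: loc=B A=dirty B=dirty
1. Left → loc=A A=dirty B=dirty

loc=A A=dirty B=dirty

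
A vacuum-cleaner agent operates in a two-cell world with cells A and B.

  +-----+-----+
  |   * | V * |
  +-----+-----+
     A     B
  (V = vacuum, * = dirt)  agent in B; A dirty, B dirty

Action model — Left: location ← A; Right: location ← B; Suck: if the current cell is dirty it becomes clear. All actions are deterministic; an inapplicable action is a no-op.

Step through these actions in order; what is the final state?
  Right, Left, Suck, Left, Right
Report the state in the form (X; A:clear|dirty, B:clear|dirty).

(B; A:clear, B:dirty)

Right (#1): (B; A:dirty, B:dirty)
Left (#2): (A; A:dirty, B:dirty)
Suck (#3): (A; A:clear, B:dirty)
Left (#4): (A; A:clear, B:dirty)
Right (#5): (B; A:clear, B:dirty)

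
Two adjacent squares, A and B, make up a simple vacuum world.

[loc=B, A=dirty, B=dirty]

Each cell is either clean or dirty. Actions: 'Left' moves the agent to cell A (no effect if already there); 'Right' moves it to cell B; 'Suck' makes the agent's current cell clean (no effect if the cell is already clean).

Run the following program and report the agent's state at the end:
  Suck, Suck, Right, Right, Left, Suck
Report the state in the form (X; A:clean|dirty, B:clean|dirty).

[1] after Suck: (B; A:dirty, B:clean)
[2] after Suck: (B; A:dirty, B:clean)
[3] after Right: (B; A:dirty, B:clean)
[4] after Right: (B; A:dirty, B:clean)
[5] after Left: (A; A:dirty, B:clean)
[6] after Suck: (A; A:clean, B:clean)

(A; A:clean, B:clean)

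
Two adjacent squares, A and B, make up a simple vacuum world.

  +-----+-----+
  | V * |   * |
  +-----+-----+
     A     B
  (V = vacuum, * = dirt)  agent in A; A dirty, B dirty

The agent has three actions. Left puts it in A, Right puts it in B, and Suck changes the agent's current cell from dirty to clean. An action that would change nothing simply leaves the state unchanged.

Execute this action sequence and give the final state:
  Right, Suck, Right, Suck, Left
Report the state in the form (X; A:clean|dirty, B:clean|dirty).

1. Right → (B; A:dirty, B:dirty)
2. Suck → (B; A:dirty, B:clean)
3. Right → (B; A:dirty, B:clean)
4. Suck → (B; A:dirty, B:clean)
5. Left → (A; A:dirty, B:clean)

(A; A:dirty, B:clean)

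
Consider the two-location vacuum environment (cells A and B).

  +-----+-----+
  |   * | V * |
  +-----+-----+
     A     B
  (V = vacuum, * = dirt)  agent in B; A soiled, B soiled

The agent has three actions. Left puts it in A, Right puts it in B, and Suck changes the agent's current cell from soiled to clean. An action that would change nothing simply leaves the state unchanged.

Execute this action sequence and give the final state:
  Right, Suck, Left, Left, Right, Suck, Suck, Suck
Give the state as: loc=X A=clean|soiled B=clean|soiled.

step 1/8 (Right): loc=B A=soiled B=soiled
step 2/8 (Suck): loc=B A=soiled B=clean
step 3/8 (Left): loc=A A=soiled B=clean
step 4/8 (Left): loc=A A=soiled B=clean
step 5/8 (Right): loc=B A=soiled B=clean
step 6/8 (Suck): loc=B A=soiled B=clean
step 7/8 (Suck): loc=B A=soiled B=clean
step 8/8 (Suck): loc=B A=soiled B=clean

loc=B A=soiled B=clean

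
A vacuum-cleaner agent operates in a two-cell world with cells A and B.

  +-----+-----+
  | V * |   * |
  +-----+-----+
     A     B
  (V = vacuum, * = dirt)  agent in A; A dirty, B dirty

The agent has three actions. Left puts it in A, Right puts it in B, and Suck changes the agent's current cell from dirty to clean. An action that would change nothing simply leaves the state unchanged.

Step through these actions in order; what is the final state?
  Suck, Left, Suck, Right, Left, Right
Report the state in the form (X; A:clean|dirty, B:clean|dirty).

(B; A:clean, B:dirty)

[1] after Suck: (A; A:clean, B:dirty)
[2] after Left: (A; A:clean, B:dirty)
[3] after Suck: (A; A:clean, B:dirty)
[4] after Right: (B; A:clean, B:dirty)
[5] after Left: (A; A:clean, B:dirty)
[6] after Right: (B; A:clean, B:dirty)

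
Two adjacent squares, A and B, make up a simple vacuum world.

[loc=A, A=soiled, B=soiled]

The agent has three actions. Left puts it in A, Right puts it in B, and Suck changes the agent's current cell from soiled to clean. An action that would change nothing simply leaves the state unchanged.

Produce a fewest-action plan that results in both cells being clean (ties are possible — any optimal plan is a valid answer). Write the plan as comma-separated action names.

Suck, Right, Suck

1) do Suck; now in A — A clean, B soiled
2) do Right; now in B — A clean, B soiled
3) do Suck; now in B — A clean, B clean
min 3: Suck A + move + Suck B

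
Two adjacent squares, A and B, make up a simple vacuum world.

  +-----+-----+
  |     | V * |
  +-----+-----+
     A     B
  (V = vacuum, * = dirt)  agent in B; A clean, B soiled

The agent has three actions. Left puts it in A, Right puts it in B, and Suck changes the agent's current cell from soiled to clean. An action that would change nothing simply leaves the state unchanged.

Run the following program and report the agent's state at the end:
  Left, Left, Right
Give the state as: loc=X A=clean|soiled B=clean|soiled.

step 1/3 (Left): loc=A A=clean B=soiled
step 2/3 (Left): loc=A A=clean B=soiled
step 3/3 (Right): loc=B A=clean B=soiled

loc=B A=clean B=soiled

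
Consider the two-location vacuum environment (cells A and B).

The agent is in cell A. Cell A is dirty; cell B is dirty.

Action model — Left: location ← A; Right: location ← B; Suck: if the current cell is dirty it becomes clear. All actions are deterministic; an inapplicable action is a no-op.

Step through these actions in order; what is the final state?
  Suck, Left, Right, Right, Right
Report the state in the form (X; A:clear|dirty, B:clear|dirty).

(B; A:clear, B:dirty)

Suck (#1): (A; A:clear, B:dirty)
Left (#2): (A; A:clear, B:dirty)
Right (#3): (B; A:clear, B:dirty)
Right (#4): (B; A:clear, B:dirty)
Right (#5): (B; A:clear, B:dirty)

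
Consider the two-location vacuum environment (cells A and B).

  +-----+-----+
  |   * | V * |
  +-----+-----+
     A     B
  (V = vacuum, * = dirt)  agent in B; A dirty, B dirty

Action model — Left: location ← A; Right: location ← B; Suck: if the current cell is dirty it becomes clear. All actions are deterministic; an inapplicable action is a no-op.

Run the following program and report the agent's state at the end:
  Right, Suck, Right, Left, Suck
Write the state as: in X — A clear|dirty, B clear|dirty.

Right (#1): in B — A dirty, B dirty
Suck (#2): in B — A dirty, B clear
Right (#3): in B — A dirty, B clear
Left (#4): in A — A dirty, B clear
Suck (#5): in A — A clear, B clear

in A — A clear, B clear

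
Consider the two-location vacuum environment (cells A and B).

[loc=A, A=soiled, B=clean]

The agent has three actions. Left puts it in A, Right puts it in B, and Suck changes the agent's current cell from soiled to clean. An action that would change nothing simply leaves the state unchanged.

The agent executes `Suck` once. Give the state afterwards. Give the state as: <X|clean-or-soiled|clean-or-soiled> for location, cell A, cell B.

start: <A|soiled|clean>
step 1/1 (Suck): <A|clean|clean>

<A|clean|clean>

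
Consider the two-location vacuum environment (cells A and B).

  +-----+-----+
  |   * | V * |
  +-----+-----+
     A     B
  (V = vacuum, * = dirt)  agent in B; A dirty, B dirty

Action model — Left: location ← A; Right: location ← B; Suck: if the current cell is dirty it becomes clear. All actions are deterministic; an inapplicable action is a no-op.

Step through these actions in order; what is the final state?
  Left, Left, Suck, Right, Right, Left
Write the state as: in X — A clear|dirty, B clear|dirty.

in A — A clear, B dirty

t=1 Left ⇒ in A — A dirty, B dirty
t=2 Left ⇒ in A — A dirty, B dirty
t=3 Suck ⇒ in A — A clear, B dirty
t=4 Right ⇒ in B — A clear, B dirty
t=5 Right ⇒ in B — A clear, B dirty
t=6 Left ⇒ in A — A clear, B dirty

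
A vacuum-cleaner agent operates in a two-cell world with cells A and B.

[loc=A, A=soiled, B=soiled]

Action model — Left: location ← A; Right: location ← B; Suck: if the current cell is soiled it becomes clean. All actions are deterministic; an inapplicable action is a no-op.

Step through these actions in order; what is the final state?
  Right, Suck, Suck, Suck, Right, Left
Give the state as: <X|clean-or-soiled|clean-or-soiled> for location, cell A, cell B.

<A|soiled|clean>

Right (#1): <B|soiled|soiled>
Suck (#2): <B|soiled|clean>
Suck (#3): <B|soiled|clean>
Suck (#4): <B|soiled|clean>
Right (#5): <B|soiled|clean>
Left (#6): <A|soiled|clean>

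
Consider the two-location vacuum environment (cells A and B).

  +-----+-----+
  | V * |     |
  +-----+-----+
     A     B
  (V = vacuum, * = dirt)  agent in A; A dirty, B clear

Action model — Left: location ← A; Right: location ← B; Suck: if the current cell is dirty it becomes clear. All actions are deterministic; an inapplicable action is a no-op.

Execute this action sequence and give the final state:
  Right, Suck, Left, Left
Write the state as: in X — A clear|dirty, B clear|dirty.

in A — A dirty, B clear

1. Right → in B — A dirty, B clear
2. Suck → in B — A dirty, B clear
3. Left → in A — A dirty, B clear
4. Left → in A — A dirty, B clear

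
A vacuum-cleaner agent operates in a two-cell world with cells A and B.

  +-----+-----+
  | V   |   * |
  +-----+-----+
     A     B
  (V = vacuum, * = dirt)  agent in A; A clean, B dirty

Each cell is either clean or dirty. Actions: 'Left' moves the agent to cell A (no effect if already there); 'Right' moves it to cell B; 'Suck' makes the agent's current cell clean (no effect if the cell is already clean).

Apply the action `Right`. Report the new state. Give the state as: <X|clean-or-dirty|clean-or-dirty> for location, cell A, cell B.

start: <A|clean|dirty>
step 1/1 (Right): <B|clean|dirty>

<B|clean|dirty>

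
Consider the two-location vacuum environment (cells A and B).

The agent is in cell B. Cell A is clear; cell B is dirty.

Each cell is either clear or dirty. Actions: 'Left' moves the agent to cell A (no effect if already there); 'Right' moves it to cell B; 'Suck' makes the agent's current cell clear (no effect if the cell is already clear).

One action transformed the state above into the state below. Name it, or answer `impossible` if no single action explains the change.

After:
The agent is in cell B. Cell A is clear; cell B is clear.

try  Left: in A — A clear, B dirty
try Right: in B — A clear, B dirty
try  Suck: in B — A clear, B clear  ← match

Suck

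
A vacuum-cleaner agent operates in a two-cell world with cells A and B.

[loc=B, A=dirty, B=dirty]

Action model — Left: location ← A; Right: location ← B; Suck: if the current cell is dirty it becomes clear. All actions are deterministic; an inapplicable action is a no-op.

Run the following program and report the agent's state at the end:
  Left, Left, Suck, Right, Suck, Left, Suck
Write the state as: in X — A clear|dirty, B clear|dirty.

step 1/7 (Left): in A — A dirty, B dirty
step 2/7 (Left): in A — A dirty, B dirty
step 3/7 (Suck): in A — A clear, B dirty
step 4/7 (Right): in B — A clear, B dirty
step 5/7 (Suck): in B — A clear, B clear
step 6/7 (Left): in A — A clear, B clear
step 7/7 (Suck): in A — A clear, B clear

in A — A clear, B clear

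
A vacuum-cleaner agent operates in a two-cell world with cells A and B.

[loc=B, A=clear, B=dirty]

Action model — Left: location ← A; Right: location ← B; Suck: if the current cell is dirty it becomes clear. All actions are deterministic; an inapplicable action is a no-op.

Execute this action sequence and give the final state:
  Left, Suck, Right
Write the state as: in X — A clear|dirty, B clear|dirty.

1. Left → in A — A clear, B dirty
2. Suck → in A — A clear, B dirty
3. Right → in B — A clear, B dirty

in B — A clear, B dirty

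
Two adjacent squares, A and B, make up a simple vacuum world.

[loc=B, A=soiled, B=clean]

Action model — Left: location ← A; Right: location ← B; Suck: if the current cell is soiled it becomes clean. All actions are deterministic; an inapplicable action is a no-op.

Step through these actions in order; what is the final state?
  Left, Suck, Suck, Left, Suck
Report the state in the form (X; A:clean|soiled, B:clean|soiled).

(A; A:clean, B:clean)

step 1/5 (Left): (A; A:soiled, B:clean)
step 2/5 (Suck): (A; A:clean, B:clean)
step 3/5 (Suck): (A; A:clean, B:clean)
step 4/5 (Left): (A; A:clean, B:clean)
step 5/5 (Suck): (A; A:clean, B:clean)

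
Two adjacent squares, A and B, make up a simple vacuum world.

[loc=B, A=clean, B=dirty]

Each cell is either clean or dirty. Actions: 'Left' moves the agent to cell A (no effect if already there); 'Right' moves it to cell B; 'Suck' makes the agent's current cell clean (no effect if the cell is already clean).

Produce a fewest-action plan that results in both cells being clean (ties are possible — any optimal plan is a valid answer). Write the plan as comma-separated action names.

1. Suck → <B|clean|clean>
min 1: B is dirty, one Suck

Suck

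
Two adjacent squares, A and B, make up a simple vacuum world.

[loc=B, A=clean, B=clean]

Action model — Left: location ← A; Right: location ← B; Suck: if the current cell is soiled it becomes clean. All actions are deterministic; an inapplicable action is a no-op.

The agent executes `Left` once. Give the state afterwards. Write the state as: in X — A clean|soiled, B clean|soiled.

start: in B — A clean, B clean
Left (#1): in A — A clean, B clean

in A — A clean, B clean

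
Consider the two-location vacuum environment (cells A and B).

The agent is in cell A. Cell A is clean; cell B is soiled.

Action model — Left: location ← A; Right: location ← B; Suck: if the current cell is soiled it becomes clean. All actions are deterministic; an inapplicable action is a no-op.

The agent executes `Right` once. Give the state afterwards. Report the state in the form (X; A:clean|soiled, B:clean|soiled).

(B; A:clean, B:soiled)

start: (A; A:clean, B:soiled)
1) do Right; now (B; A:clean, B:soiled)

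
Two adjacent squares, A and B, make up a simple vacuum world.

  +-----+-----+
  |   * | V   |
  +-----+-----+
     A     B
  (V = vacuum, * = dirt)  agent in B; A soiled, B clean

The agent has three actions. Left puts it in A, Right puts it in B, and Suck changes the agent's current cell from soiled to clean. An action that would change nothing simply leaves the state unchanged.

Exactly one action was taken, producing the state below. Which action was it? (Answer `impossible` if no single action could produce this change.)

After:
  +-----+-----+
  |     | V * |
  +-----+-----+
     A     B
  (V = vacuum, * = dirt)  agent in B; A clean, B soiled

impossible

try  Left: in A — A soiled, B clean
try Right: in B — A soiled, B clean
try  Suck: in B — A soiled, B clean
no single action produces the after-state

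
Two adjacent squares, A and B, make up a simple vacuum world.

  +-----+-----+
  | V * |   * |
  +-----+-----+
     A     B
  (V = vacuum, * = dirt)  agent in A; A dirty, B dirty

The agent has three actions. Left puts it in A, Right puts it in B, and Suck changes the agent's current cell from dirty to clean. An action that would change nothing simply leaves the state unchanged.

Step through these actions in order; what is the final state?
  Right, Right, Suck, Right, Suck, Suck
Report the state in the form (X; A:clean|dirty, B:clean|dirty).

(B; A:dirty, B:clean)

t=1 Right ⇒ (B; A:dirty, B:dirty)
t=2 Right ⇒ (B; A:dirty, B:dirty)
t=3 Suck ⇒ (B; A:dirty, B:clean)
t=4 Right ⇒ (B; A:dirty, B:clean)
t=5 Suck ⇒ (B; A:dirty, B:clean)
t=6 Suck ⇒ (B; A:dirty, B:clean)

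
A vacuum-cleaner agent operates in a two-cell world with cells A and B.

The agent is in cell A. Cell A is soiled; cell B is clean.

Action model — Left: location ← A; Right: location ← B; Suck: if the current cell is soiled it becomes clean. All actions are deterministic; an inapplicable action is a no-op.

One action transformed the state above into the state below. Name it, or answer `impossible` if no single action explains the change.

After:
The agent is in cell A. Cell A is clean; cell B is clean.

try  Left: in A — A soiled, B clean
try Right: in B — A soiled, B clean
try  Suck: in A — A clean, B clean  ← match

Suck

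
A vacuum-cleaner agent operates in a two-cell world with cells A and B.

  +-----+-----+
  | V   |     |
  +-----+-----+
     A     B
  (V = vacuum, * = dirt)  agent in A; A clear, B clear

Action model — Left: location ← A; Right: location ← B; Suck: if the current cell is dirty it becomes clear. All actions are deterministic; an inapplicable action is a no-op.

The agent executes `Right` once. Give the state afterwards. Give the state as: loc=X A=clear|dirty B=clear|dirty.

start: loc=A A=clear B=clear
1. Right → loc=B A=clear B=clear

loc=B A=clear B=clear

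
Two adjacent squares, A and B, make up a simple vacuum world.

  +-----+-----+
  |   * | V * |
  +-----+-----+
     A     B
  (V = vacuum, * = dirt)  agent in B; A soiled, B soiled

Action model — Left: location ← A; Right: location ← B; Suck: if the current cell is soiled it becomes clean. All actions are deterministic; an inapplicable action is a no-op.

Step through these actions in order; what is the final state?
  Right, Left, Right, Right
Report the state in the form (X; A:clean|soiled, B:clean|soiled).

(B; A:soiled, B:soiled)

Right (#1): (B; A:soiled, B:soiled)
Left (#2): (A; A:soiled, B:soiled)
Right (#3): (B; A:soiled, B:soiled)
Right (#4): (B; A:soiled, B:soiled)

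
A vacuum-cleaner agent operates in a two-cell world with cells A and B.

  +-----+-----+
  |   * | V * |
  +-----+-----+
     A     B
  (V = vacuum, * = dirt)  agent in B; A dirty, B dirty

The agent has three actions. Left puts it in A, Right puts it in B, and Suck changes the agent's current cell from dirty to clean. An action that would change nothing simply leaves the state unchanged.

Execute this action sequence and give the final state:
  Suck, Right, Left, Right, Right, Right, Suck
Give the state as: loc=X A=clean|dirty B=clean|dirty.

loc=B A=dirty B=clean

1) do Suck; now loc=B A=dirty B=clean
2) do Right; now loc=B A=dirty B=clean
3) do Left; now loc=A A=dirty B=clean
4) do Right; now loc=B A=dirty B=clean
5) do Right; now loc=B A=dirty B=clean
6) do Right; now loc=B A=dirty B=clean
7) do Suck; now loc=B A=dirty B=clean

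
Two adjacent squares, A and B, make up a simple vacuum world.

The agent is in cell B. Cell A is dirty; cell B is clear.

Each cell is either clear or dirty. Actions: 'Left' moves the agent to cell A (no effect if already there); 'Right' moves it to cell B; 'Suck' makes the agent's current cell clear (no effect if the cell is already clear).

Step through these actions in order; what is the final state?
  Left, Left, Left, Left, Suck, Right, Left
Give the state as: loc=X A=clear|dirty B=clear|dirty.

Left (#1): loc=A A=dirty B=clear
Left (#2): loc=A A=dirty B=clear
Left (#3): loc=A A=dirty B=clear
Left (#4): loc=A A=dirty B=clear
Suck (#5): loc=A A=clear B=clear
Right (#6): loc=B A=clear B=clear
Left (#7): loc=A A=clear B=clear

loc=A A=clear B=clear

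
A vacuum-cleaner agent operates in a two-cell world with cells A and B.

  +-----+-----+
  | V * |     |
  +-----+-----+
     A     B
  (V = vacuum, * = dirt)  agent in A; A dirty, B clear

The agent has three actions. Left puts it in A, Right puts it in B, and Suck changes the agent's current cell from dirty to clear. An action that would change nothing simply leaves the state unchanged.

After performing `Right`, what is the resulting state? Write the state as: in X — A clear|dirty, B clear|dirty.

start: in A — A dirty, B clear
Right (#1): in B — A dirty, B clear

in B — A dirty, B clear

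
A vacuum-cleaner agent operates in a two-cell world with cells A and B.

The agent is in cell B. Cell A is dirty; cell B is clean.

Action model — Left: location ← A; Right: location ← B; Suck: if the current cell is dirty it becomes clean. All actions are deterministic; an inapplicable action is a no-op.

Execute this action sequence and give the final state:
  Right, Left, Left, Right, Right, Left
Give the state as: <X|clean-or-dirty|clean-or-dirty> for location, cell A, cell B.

1) do Right; now <B|dirty|clean>
2) do Left; now <A|dirty|clean>
3) do Left; now <A|dirty|clean>
4) do Right; now <B|dirty|clean>
5) do Right; now <B|dirty|clean>
6) do Left; now <A|dirty|clean>

<A|dirty|clean>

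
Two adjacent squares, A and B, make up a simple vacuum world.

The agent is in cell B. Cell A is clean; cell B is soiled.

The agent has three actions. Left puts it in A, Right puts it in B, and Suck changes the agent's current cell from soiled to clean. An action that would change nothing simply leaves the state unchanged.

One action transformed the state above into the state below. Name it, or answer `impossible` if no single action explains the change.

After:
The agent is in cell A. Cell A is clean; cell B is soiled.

try  Left: <A|clean|soiled>  ← match
try Right: <B|clean|soiled>
try  Suck: <B|clean|clean>

Left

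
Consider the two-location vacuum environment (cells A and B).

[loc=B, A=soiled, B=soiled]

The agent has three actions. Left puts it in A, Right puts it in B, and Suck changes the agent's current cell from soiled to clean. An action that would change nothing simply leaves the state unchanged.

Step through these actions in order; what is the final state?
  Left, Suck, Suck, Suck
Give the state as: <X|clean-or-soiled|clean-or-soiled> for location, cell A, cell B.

<A|clean|soiled>

t=1 Left ⇒ <A|soiled|soiled>
t=2 Suck ⇒ <A|clean|soiled>
t=3 Suck ⇒ <A|clean|soiled>
t=4 Suck ⇒ <A|clean|soiled>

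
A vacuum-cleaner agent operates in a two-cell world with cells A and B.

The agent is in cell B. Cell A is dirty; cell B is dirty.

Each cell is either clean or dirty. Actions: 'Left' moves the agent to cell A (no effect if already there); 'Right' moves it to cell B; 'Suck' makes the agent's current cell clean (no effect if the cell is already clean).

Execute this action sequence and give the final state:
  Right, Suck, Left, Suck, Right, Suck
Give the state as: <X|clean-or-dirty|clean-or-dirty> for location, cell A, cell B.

Right (#1): <B|dirty|dirty>
Suck (#2): <B|dirty|clean>
Left (#3): <A|dirty|clean>
Suck (#4): <A|clean|clean>
Right (#5): <B|clean|clean>
Suck (#6): <B|clean|clean>

<B|clean|clean>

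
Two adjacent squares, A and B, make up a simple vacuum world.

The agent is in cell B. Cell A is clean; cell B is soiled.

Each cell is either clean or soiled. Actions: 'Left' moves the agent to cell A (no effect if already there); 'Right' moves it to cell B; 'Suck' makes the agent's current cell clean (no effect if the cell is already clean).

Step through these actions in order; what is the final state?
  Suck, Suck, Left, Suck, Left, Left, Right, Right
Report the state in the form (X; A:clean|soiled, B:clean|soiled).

1) do Suck; now (B; A:clean, B:clean)
2) do Suck; now (B; A:clean, B:clean)
3) do Left; now (A; A:clean, B:clean)
4) do Suck; now (A; A:clean, B:clean)
5) do Left; now (A; A:clean, B:clean)
6) do Left; now (A; A:clean, B:clean)
7) do Right; now (B; A:clean, B:clean)
8) do Right; now (B; A:clean, B:clean)

(B; A:clean, B:clean)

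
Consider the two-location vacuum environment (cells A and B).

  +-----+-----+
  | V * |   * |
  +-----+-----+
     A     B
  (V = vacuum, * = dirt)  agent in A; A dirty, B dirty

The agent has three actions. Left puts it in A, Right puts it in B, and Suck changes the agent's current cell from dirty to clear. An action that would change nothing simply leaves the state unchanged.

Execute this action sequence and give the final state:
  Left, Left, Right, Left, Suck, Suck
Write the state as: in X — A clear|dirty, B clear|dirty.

in A — A clear, B dirty

Left (#1): in A — A dirty, B dirty
Left (#2): in A — A dirty, B dirty
Right (#3): in B — A dirty, B dirty
Left (#4): in A — A dirty, B dirty
Suck (#5): in A — A clear, B dirty
Suck (#6): in A — A clear, B dirty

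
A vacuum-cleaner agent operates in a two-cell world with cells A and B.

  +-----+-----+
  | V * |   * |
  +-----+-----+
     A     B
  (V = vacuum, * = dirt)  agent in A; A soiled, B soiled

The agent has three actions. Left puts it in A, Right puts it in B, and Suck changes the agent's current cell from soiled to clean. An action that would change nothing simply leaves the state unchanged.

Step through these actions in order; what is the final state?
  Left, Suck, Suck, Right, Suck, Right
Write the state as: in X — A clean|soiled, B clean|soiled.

in B — A clean, B clean

[1] after Left: in A — A soiled, B soiled
[2] after Suck: in A — A clean, B soiled
[3] after Suck: in A — A clean, B soiled
[4] after Right: in B — A clean, B soiled
[5] after Suck: in B — A clean, B clean
[6] after Right: in B — A clean, B clean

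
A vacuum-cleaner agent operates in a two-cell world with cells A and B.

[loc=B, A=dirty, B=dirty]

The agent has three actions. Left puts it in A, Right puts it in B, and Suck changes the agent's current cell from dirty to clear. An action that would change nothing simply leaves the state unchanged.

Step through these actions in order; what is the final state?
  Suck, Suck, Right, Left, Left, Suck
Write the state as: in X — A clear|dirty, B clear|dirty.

step 1/6 (Suck): in B — A dirty, B clear
step 2/6 (Suck): in B — A dirty, B clear
step 3/6 (Right): in B — A dirty, B clear
step 4/6 (Left): in A — A dirty, B clear
step 5/6 (Left): in A — A dirty, B clear
step 6/6 (Suck): in A — A clear, B clear

in A — A clear, B clear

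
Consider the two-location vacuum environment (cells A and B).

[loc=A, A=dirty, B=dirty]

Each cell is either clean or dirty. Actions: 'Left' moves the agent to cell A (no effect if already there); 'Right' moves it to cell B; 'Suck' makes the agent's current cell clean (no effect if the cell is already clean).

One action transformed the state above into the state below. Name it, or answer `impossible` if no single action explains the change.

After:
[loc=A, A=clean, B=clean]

impossible

try  Left: (A; A:dirty, B:dirty)
try Right: (B; A:dirty, B:dirty)
try  Suck: (A; A:clean, B:dirty)
no single action produces the after-state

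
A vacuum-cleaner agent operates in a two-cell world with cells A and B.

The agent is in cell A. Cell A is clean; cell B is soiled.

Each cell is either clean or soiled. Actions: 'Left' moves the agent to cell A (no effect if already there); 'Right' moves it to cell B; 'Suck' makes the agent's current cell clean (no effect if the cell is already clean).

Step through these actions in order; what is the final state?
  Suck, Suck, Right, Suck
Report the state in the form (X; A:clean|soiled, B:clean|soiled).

[1] after Suck: (A; A:clean, B:soiled)
[2] after Suck: (A; A:clean, B:soiled)
[3] after Right: (B; A:clean, B:soiled)
[4] after Suck: (B; A:clean, B:clean)

(B; A:clean, B:clean)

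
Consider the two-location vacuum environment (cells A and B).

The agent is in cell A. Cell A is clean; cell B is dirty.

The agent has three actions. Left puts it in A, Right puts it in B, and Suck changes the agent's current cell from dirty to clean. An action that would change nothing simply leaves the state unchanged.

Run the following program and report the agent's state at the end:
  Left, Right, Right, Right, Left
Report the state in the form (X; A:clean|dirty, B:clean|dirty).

[1] after Left: (A; A:clean, B:dirty)
[2] after Right: (B; A:clean, B:dirty)
[3] after Right: (B; A:clean, B:dirty)
[4] after Right: (B; A:clean, B:dirty)
[5] after Left: (A; A:clean, B:dirty)

(A; A:clean, B:dirty)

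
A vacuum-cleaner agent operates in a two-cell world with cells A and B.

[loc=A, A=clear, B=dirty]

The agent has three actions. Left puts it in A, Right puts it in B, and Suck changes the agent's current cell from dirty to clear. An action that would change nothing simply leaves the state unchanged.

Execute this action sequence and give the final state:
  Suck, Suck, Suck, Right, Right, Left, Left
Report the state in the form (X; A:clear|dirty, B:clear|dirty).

1) do Suck; now (A; A:clear, B:dirty)
2) do Suck; now (A; A:clear, B:dirty)
3) do Suck; now (A; A:clear, B:dirty)
4) do Right; now (B; A:clear, B:dirty)
5) do Right; now (B; A:clear, B:dirty)
6) do Left; now (A; A:clear, B:dirty)
7) do Left; now (A; A:clear, B:dirty)

(A; A:clear, B:dirty)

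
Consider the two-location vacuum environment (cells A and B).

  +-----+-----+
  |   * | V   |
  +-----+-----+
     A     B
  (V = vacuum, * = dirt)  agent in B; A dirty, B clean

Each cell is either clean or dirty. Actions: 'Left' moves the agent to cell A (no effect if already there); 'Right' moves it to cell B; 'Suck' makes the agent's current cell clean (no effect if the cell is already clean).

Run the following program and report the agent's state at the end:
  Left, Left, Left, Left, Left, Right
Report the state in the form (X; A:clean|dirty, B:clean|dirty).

(B; A:dirty, B:clean)

[1] after Left: (A; A:dirty, B:clean)
[2] after Left: (A; A:dirty, B:clean)
[3] after Left: (A; A:dirty, B:clean)
[4] after Left: (A; A:dirty, B:clean)
[5] after Left: (A; A:dirty, B:clean)
[6] after Right: (B; A:dirty, B:clean)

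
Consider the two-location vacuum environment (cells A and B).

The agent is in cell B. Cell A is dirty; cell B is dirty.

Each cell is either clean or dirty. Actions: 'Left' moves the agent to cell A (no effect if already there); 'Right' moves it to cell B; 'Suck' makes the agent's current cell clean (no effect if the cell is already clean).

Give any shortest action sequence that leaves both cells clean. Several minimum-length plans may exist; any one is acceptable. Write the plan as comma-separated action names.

1. Suck → in B — A dirty, B clean
2. Left → in A — A dirty, B clean
3. Suck → in A — A clean, B clean
min 3: Suck B + move + Suck A

Suck, Left, Suck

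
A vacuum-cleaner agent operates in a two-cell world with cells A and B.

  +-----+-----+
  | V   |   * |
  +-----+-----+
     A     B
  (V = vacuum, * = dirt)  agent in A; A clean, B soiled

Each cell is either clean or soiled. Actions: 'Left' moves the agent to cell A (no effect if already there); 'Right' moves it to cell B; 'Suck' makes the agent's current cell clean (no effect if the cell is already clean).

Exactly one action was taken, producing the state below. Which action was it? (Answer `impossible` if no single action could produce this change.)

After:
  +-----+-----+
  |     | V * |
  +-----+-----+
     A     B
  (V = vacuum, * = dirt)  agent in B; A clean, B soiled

Right

try  Left: (A; A:clean, B:soiled)
try Right: (B; A:clean, B:soiled)  ← match
try  Suck: (A; A:clean, B:soiled)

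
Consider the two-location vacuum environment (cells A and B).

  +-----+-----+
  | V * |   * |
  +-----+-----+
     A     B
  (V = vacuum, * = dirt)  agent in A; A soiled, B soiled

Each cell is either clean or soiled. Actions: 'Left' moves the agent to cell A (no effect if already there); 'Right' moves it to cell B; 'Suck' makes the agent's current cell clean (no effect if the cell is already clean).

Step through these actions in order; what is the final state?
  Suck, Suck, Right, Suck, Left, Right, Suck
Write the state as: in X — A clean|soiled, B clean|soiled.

step 1/7 (Suck): in A — A clean, B soiled
step 2/7 (Suck): in A — A clean, B soiled
step 3/7 (Right): in B — A clean, B soiled
step 4/7 (Suck): in B — A clean, B clean
step 5/7 (Left): in A — A clean, B clean
step 6/7 (Right): in B — A clean, B clean
step 7/7 (Suck): in B — A clean, B clean

in B — A clean, B clean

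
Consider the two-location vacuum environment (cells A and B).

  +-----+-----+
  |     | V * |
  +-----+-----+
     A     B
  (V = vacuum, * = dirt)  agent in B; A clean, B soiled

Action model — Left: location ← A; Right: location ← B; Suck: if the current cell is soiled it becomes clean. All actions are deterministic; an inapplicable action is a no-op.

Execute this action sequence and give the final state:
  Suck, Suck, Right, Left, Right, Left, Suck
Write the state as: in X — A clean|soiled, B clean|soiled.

t=1 Suck ⇒ in B — A clean, B clean
t=2 Suck ⇒ in B — A clean, B clean
t=3 Right ⇒ in B — A clean, B clean
t=4 Left ⇒ in A — A clean, B clean
t=5 Right ⇒ in B — A clean, B clean
t=6 Left ⇒ in A — A clean, B clean
t=7 Suck ⇒ in A — A clean, B clean

in A — A clean, B clean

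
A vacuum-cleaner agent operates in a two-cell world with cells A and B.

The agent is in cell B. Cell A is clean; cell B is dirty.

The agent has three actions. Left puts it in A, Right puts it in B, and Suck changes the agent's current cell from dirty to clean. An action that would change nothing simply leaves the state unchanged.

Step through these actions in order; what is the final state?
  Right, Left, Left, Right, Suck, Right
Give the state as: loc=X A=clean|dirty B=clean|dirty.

[1] after Right: loc=B A=clean B=dirty
[2] after Left: loc=A A=clean B=dirty
[3] after Left: loc=A A=clean B=dirty
[4] after Right: loc=B A=clean B=dirty
[5] after Suck: loc=B A=clean B=clean
[6] after Right: loc=B A=clean B=clean

loc=B A=clean B=clean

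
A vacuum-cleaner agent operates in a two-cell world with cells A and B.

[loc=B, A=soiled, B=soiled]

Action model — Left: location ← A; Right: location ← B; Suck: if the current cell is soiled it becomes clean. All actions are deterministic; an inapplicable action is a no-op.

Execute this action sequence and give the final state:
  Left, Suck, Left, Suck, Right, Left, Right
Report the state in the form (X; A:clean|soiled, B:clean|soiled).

1. Left → (A; A:soiled, B:soiled)
2. Suck → (A; A:clean, B:soiled)
3. Left → (A; A:clean, B:soiled)
4. Suck → (A; A:clean, B:soiled)
5. Right → (B; A:clean, B:soiled)
6. Left → (A; A:clean, B:soiled)
7. Right → (B; A:clean, B:soiled)

(B; A:clean, B:soiled)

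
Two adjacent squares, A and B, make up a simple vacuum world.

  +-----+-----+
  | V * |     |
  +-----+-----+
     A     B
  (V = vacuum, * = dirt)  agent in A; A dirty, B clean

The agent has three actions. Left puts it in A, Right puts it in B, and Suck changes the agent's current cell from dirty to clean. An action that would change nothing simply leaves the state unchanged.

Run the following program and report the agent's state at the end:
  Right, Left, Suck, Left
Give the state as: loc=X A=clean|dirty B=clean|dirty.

1) do Right; now loc=B A=dirty B=clean
2) do Left; now loc=A A=dirty B=clean
3) do Suck; now loc=A A=clean B=clean
4) do Left; now loc=A A=clean B=clean

loc=A A=clean B=clean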